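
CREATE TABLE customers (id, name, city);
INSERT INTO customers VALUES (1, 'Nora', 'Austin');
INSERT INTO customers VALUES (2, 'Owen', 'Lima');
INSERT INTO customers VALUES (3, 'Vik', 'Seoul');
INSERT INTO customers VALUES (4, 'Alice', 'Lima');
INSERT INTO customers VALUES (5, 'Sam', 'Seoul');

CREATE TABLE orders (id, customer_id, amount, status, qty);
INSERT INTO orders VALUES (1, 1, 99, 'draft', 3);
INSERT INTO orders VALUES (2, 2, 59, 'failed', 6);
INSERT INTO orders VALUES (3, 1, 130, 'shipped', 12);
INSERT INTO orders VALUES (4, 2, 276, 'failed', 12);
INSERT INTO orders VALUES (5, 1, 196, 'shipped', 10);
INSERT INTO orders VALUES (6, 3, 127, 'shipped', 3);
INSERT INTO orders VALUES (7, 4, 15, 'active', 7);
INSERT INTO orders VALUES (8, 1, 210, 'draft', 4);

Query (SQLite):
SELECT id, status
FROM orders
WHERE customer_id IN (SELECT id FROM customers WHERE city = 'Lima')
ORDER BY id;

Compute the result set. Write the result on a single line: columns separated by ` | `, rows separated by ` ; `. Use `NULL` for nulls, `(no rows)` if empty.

Inner query: customers.id where city = 'Lima'.
Outer: keep orders rows whose customer_id is in that set.
Inner query → {2, 4}

2 | failed ; 4 | failed ; 7 | active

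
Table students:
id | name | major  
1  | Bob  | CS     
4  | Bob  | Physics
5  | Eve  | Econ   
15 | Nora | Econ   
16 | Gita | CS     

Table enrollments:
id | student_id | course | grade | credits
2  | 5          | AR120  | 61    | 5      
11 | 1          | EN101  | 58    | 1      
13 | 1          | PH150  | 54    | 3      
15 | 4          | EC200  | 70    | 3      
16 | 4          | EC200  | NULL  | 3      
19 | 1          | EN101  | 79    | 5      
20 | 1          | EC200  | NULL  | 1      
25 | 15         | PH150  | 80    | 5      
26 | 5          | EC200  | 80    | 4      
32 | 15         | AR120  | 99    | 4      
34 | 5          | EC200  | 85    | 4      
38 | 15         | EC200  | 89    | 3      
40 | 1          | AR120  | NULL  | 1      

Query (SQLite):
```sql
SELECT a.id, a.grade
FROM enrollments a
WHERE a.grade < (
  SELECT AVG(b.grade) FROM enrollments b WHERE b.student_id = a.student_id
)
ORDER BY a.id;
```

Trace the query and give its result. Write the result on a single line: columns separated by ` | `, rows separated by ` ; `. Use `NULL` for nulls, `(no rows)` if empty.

2 | 61 ; 11 | 58 ; 13 | 54 ; 25 | 80 ; 38 | 89

For each enrollments row a, compute AVG(grade) over rows sharing a.student_id.
Keep row a if a.grade < that per-group AVG.
  student_id=1: AVG(grade) = 63.666667
  student_id=4: AVG(grade) = 70.0
  student_id=5: AVG(grade) = 75.333333
  student_id=15: AVG(grade) = 89.333333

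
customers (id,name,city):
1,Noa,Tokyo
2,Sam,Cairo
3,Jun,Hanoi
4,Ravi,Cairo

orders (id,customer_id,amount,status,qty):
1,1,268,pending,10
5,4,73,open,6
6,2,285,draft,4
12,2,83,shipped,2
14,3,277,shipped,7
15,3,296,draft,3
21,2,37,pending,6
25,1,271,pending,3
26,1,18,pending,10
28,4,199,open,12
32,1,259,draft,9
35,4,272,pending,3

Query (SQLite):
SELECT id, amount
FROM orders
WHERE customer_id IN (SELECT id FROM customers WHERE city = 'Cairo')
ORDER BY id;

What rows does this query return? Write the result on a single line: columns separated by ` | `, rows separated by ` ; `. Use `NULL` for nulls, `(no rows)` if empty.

Inner query: customers.id where city = 'Cairo'.
Outer: keep orders rows whose customer_id is in that set.
Inner query → {2, 4}

5 | 73 ; 6 | 285 ; 12 | 83 ; 21 | 37 ; 28 | 199 ; 35 | 272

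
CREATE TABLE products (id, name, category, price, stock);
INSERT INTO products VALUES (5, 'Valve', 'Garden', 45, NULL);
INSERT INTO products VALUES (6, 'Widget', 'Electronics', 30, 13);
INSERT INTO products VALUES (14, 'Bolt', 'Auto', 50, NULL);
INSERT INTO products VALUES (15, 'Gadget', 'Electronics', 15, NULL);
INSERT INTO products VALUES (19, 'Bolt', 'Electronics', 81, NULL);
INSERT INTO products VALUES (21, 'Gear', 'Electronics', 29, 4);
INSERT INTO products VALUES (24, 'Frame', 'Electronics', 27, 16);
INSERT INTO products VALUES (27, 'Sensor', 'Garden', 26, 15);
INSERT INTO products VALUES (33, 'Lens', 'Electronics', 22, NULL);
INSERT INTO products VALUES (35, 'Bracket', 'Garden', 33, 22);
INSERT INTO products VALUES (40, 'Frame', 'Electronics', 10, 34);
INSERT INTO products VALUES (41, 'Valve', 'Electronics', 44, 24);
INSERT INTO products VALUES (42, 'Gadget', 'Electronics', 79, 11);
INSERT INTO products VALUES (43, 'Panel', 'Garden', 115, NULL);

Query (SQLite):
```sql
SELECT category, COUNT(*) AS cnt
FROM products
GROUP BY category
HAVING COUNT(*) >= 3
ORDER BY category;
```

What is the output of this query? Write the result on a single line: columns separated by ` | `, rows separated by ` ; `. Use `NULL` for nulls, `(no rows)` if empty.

Electronics | 9 ; Garden | 4

Partition products by category; compute COUNT(*) within each group.
HAVING: keep groups with count ≥ 3.
  Auto: ids {14} → COUNT(*)=1
  Electronics: ids {6, 15, 19, 21, 24, 33, 40, 41, 42} → COUNT(*)=9
  Garden: ids {5, 27, 35, 43} → COUNT(*)=4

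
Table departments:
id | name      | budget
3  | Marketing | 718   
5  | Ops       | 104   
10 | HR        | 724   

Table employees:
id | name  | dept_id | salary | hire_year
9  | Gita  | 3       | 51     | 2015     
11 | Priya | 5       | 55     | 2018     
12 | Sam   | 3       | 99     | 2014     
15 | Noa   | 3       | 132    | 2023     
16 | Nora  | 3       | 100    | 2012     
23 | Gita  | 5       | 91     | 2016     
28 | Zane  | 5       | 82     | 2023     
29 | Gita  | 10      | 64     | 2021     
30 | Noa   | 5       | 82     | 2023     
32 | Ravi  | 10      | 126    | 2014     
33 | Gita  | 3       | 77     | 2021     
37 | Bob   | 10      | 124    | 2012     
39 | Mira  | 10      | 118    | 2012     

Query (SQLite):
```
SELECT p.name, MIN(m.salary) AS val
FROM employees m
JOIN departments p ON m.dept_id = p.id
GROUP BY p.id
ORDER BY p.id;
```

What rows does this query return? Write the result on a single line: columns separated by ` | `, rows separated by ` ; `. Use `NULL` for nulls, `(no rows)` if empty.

Marketing | 51 ; Ops | 55 ; HR | 64

Join each employees row to its departments via dept_id.
Group joined rows by departments.id; compute MIN(m.salary) per group.
  3: ids {9, 12, 15, 16, 33} → MIN(m.salary)=51
  5: ids {11, 23, 28, 30} → MIN(m.salary)=55
  10: ids {29, 32, 37, 39} → MIN(m.salary)=64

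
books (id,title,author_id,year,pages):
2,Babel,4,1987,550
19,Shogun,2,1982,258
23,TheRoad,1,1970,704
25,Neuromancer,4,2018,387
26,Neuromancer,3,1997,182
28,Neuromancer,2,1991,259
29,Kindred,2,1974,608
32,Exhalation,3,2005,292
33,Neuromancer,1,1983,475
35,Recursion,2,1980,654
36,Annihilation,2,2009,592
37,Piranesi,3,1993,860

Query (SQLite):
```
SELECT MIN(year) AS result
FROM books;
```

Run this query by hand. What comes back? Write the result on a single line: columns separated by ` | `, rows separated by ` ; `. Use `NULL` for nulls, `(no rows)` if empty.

1970

All year values: [1987, 1982, 1970, 2018, 1997, 1991, 1974, 2005, 1983, 1980, 2009, 1993].
MIN of non-NULL values = 1970.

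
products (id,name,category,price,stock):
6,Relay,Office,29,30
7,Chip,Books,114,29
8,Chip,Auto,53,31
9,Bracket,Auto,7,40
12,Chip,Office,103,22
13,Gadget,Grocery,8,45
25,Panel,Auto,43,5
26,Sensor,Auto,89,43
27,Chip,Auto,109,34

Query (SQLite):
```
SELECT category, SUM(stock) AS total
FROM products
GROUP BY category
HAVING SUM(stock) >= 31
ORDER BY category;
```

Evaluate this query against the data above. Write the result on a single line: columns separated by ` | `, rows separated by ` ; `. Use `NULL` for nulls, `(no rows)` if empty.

Auto | 153 ; Grocery | 45 ; Office | 52

Partition products by category; compute SUM(stock) within each group.
HAVING: keep groups where SUM(stock) >= 31.
  Auto: ids {8, 9, 25, 26, 27} → SUM(stock)=153
  Books: ids {7} → SUM(stock)=29
  Grocery: ids {13} → SUM(stock)=45
  Office: ids {6, 12} → SUM(stock)=52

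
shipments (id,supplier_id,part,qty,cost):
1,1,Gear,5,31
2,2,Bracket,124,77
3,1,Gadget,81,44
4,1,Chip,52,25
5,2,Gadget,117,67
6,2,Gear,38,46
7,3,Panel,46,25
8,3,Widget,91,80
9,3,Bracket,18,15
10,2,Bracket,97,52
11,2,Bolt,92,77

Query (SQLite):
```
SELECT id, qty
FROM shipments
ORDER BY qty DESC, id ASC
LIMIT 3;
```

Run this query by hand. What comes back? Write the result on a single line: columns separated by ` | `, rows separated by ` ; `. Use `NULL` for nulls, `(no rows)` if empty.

2 | 124 ; 5 | 117 ; 10 | 97

Sort by qty desc, tiebreak id asc: (124, id=2), (117, id=5), (97, id=10), (92, id=11), (91, id=8), (81, id=3) …. Take first 3.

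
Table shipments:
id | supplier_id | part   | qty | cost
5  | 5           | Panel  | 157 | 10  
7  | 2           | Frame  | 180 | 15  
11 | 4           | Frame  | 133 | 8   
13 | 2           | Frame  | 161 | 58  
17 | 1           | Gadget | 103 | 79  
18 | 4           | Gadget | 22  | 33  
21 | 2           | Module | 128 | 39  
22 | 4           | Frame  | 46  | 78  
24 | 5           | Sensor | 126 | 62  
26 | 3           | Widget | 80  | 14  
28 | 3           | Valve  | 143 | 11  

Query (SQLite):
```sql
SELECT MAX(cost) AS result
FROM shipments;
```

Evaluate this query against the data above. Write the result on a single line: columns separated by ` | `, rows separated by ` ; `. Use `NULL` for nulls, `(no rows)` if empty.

All cost values: [10, 15, 8, 58, 79, 33, 39, 78, 62, 14, 11].
MAX of non-NULL values = 79.

79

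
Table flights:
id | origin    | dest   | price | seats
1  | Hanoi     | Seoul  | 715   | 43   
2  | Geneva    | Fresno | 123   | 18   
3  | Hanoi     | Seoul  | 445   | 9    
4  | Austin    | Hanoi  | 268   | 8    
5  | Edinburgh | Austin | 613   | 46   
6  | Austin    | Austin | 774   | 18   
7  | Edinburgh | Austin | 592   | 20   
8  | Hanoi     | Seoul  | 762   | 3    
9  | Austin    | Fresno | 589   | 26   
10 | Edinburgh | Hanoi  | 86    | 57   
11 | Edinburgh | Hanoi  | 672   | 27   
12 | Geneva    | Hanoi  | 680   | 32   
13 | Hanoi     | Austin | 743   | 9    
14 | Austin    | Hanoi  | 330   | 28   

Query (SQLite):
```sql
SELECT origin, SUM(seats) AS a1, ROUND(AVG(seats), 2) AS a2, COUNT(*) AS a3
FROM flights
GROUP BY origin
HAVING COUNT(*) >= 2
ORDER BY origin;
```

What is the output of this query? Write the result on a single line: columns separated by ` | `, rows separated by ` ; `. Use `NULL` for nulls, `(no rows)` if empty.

Group flights by origin.
Per group compute: SUM(seats), ROUND(AVG(seats), 2), COUNT(*).
HAVING: drop groups with fewer than 2 rows.
  Austin: ids {4, 6, 9, 14} → SUM(seats)=80, ROUND(AVG(seats), 2)=20, COUNT(*)=4
  Edinburgh: ids {5, 7, 10, 11} → SUM(seats)=150, ROUND(AVG(seats), 2)=37.5, COUNT(*)=4
  Geneva: ids {2, 12} → SUM(seats)=50, ROUND(AVG(seats), 2)=25, COUNT(*)=2
  Hanoi: ids {1, 3, 8, 13} → SUM(seats)=64, ROUND(AVG(seats), 2)=16, COUNT(*)=4

Austin | 80 | 20 | 4 ; Edinburgh | 150 | 37.5 | 4 ; Geneva | 50 | 25 | 2 ; Hanoi | 64 | 16 | 4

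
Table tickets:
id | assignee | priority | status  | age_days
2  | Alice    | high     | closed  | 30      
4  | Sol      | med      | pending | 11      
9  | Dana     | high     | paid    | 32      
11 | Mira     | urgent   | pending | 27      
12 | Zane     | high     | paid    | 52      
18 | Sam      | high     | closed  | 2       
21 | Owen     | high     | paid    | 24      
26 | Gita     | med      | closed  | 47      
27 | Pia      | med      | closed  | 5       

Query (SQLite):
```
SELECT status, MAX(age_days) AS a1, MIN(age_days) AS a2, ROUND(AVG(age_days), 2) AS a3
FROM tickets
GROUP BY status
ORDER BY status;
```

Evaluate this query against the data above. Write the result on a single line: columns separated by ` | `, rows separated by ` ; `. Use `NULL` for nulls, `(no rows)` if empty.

Group tickets by status.
Per group compute: MAX(age_days), MIN(age_days), ROUND(AVG(age_days), 2).
  closed: ids {2, 18, 26, 27} → MAX(age_days)=47, MIN(age_days)=2, ROUND(AVG(age_days), 2)=21
  paid: ids {9, 12, 21} → MAX(age_days)=52, MIN(age_days)=24, ROUND(AVG(age_days), 2)=36
  pending: ids {4, 11} → MAX(age_days)=27, MIN(age_days)=11, ROUND(AVG(age_days), 2)=19

closed | 47 | 2 | 21 ; paid | 52 | 24 | 36 ; pending | 27 | 11 | 19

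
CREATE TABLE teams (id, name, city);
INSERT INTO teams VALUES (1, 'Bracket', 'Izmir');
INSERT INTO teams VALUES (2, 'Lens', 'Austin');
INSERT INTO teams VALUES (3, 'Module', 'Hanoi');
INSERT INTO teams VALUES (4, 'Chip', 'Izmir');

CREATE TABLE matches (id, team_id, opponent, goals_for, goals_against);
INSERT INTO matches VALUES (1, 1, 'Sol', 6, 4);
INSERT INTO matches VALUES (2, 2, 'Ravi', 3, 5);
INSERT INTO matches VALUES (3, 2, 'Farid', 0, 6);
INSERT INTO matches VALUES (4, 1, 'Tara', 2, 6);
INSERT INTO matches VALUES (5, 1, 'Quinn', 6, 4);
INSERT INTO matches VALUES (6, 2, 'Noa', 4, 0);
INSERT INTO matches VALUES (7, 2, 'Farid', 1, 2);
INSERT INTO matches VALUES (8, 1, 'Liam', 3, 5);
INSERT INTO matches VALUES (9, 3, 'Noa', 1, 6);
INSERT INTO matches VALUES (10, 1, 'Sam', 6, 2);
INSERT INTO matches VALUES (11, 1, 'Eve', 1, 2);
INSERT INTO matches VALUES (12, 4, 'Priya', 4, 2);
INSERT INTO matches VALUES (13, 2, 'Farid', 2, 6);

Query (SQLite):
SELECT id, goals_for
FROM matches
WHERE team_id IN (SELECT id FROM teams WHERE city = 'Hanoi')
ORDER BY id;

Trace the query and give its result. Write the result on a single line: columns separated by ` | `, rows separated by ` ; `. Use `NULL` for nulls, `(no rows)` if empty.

Inner query: teams.id where city = 'Hanoi'.
Outer: keep matches rows whose team_id is in that set.
Inner query → {3}

9 | 1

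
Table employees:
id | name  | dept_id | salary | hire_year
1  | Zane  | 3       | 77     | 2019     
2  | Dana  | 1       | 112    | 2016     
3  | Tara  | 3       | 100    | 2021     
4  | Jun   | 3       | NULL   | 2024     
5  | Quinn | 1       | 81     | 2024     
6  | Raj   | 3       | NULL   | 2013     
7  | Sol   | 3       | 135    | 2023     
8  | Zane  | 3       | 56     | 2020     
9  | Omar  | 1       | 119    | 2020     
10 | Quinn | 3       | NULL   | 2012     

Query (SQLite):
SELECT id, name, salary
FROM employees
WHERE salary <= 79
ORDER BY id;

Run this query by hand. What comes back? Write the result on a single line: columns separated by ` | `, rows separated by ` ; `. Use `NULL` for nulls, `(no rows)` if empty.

1 | Zane | 77 ; 8 | Zane | 56

salary <= 79: ids {1, 8}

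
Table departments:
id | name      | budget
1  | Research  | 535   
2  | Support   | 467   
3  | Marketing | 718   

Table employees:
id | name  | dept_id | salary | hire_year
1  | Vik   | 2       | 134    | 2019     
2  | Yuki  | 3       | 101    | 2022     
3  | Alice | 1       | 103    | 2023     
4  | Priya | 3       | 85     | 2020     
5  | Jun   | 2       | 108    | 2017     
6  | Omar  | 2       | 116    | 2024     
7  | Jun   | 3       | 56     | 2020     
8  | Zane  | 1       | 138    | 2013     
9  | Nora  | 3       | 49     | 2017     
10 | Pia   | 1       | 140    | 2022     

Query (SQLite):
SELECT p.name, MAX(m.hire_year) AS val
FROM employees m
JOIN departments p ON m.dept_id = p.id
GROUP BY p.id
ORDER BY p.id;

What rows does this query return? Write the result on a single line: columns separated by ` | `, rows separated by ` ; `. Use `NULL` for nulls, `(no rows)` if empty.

Research | 2023 ; Support | 2024 ; Marketing | 2022

Join each employees row to its departments via dept_id.
Group joined rows by departments.id; compute MAX(m.hire_year) per group.
  1: ids {3, 8, 10} → MAX(m.hire_year)=2023
  2: ids {1, 5, 6} → MAX(m.hire_year)=2024
  3: ids {2, 4, 7, 9} → MAX(m.hire_year)=2022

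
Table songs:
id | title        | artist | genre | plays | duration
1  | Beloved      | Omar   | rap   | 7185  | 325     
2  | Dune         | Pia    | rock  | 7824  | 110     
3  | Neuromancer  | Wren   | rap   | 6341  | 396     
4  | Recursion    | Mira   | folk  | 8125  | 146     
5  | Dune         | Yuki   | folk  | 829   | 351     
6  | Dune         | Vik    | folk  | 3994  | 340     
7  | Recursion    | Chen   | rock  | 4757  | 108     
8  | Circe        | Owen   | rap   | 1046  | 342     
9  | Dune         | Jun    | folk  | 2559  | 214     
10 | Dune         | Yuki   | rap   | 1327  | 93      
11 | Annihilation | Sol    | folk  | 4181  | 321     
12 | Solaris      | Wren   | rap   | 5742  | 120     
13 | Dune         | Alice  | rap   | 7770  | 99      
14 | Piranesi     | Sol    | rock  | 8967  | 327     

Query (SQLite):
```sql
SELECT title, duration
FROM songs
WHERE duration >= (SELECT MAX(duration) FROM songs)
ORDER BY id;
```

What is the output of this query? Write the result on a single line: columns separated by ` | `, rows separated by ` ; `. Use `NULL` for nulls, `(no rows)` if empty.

Neuromancer | 396

Scalar subquery: MAX(duration) over all songs rows = 396.
Keep rows where duration >= that value.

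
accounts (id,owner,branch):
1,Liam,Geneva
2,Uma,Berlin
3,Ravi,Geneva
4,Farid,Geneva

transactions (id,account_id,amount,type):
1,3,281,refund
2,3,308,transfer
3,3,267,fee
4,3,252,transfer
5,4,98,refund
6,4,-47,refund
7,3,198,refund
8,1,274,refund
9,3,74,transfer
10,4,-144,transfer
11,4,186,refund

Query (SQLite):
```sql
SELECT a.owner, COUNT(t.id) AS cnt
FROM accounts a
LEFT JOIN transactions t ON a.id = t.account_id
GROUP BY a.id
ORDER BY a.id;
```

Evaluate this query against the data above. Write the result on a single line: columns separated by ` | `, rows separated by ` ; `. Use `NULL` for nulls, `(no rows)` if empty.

Liam | 1 ; Uma | 0 ; Ravi | 6 ; Farid | 4

LEFT JOIN keeps every accounts row; unmatched ones get NULL for transactions columns.
Group by accounts.id and compute COUNT(t.id). COUNT(col) of an all-NULL group is 0.
  1: ids {8} → COUNT(t.id)=1
  2: ids {—} → COUNT(t.id)=0
  3: ids {1, 2, 3, 4, 7, 9} → COUNT(t.id)=6
  4: ids {5, 6, 10, 11} → COUNT(t.id)=4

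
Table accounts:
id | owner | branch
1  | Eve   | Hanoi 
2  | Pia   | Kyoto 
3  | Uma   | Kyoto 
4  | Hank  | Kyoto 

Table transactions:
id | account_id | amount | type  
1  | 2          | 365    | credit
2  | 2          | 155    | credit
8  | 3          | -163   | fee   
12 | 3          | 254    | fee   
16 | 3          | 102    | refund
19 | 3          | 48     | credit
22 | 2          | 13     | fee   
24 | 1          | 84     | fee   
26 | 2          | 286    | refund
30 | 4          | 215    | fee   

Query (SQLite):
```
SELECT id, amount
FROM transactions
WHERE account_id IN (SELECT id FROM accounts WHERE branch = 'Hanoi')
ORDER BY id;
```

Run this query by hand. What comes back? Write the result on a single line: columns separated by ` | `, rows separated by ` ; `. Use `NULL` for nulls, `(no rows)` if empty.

24 | 84

Inner query: accounts.id where branch = 'Hanoi'.
Outer: keep transactions rows whose account_id is in that set.
Inner query → {1}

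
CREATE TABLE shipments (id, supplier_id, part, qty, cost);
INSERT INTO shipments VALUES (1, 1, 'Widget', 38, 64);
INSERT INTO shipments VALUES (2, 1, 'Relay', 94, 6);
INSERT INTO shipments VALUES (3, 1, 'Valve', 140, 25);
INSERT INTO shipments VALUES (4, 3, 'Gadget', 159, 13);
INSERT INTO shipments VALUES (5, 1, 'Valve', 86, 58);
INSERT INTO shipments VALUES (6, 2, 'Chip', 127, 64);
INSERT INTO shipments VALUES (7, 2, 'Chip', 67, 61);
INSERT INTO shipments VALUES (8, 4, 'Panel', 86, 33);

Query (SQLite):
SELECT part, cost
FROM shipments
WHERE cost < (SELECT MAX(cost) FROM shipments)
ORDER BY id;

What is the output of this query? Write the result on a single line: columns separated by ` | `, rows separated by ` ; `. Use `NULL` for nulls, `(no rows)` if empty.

Scalar subquery: MAX(cost) over all shipments rows = 64.
Keep rows where cost < that value.

Relay | 6 ; Valve | 25 ; Gadget | 13 ; Valve | 58 ; Chip | 61 ; Panel | 33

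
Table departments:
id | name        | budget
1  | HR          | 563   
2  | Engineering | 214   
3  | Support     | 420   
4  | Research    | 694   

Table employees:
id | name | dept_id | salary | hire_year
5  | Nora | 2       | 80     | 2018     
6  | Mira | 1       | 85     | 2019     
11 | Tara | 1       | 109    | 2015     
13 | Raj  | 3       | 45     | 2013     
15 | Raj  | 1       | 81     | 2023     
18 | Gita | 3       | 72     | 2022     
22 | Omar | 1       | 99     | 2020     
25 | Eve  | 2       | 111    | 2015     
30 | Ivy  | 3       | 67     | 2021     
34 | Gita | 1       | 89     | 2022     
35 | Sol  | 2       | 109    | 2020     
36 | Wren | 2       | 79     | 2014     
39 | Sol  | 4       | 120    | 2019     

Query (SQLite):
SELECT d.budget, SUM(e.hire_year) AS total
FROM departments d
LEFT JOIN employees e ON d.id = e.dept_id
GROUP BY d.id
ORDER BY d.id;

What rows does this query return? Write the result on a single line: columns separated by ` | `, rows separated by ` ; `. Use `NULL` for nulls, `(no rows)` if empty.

563 | 10099 ; 214 | 8067 ; 420 | 6056 ; 694 | 2019

LEFT JOIN keeps every departments row; unmatched ones get NULL for employees columns.
Group by departments.id and compute SUM(e.hire_year). SUM over an all-NULL group is NULL.
  1: ids {6, 11, 15, 22, 34} → SUM(e.hire_year)=10099
  2: ids {5, 25, 35, 36} → SUM(e.hire_year)=8067
  3: ids {13, 18, 30} → SUM(e.hire_year)=6056
  4: ids {39} → SUM(e.hire_year)=2019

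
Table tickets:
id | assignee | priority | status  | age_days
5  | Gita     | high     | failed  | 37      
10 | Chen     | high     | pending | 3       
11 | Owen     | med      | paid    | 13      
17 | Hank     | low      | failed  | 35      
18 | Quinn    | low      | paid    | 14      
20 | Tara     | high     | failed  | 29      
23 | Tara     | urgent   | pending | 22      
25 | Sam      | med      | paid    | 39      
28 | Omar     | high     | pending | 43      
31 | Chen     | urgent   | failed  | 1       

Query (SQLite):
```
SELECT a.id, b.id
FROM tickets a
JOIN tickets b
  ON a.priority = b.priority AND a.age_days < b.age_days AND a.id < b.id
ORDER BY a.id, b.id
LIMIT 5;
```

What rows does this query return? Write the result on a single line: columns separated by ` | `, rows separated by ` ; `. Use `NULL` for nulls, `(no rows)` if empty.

Pairs (a,b) with same priority, a.age_days < b.age_days, a.id < b.id.
priority groups: high:{5,10,20,28} low:{17,18} med:{11,25} urgent:{23,31}
Ordered by (a.id, b.id); first 5.

5 | 28 ; 10 | 20 ; 10 | 28 ; 11 | 25 ; 20 | 28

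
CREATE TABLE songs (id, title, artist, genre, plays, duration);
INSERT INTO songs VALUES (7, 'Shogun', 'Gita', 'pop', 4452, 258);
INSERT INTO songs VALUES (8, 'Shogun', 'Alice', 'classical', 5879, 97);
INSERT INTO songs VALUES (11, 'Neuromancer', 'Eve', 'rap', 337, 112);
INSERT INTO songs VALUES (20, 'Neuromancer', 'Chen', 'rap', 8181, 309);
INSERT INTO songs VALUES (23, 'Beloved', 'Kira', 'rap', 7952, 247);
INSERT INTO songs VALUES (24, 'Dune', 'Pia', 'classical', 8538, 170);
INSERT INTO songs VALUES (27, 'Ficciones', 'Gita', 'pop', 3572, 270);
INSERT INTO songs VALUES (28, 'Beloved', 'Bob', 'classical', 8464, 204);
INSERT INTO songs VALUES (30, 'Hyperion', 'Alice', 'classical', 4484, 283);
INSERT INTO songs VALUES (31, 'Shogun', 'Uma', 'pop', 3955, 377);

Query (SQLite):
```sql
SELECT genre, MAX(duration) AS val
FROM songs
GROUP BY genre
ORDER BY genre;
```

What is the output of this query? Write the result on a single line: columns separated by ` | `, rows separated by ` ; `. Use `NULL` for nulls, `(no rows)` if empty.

Partition songs by genre; compute MAX(duration) within each group.
  classical: ids {8, 24, 28, 30} → MAX(duration)=283
  pop: ids {7, 27, 31} → MAX(duration)=377
  rap: ids {11, 20, 23} → MAX(duration)=309

classical | 283 ; pop | 377 ; rap | 309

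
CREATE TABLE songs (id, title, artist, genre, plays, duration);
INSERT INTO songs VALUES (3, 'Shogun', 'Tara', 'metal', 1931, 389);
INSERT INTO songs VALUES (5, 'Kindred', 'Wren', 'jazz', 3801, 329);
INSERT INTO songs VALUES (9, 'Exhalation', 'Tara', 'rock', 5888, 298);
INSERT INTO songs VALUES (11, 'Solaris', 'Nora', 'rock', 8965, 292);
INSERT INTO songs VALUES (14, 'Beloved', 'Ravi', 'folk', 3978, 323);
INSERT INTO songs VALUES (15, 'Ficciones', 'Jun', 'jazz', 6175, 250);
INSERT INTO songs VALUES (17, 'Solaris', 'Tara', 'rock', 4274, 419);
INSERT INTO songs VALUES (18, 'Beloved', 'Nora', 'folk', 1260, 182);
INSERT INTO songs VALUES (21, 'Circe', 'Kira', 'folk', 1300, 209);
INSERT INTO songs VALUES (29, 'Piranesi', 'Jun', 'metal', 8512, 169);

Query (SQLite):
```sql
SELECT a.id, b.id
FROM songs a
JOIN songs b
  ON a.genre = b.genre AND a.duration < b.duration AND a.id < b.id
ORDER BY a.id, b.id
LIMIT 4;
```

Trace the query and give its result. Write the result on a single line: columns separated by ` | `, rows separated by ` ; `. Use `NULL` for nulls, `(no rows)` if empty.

Pairs (a,b) with same genre, a.duration < b.duration, a.id < b.id.
genre groups: folk:{14,18,21} jazz:{5,15} metal:{3,29} rock:{9,11,17}
Ordered by (a.id, b.id); first 4.

9 | 17 ; 11 | 17 ; 18 | 21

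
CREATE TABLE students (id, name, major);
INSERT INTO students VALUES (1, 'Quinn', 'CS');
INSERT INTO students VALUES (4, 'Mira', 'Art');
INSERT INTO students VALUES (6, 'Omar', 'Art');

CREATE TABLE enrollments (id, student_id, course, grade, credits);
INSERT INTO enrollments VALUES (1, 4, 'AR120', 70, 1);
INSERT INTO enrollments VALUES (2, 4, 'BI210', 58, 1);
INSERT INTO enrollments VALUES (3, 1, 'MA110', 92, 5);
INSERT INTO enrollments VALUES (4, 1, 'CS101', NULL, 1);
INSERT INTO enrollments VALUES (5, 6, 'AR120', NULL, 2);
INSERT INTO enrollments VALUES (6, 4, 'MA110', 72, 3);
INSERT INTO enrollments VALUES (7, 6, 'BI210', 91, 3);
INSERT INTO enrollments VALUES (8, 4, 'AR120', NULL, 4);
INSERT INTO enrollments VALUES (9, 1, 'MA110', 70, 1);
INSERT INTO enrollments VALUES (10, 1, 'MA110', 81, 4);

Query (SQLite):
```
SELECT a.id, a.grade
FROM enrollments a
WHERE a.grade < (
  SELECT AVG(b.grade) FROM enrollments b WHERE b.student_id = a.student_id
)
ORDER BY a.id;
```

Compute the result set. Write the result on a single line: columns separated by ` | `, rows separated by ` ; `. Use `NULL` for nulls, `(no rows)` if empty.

For each enrollments row a, compute AVG(grade) over rows sharing a.student_id.
Keep row a if a.grade < that per-group AVG.
  student_id=1: AVG(grade) = 81.0
  student_id=4: AVG(grade) = 66.666667
  student_id=6: AVG(grade) = 91.0

2 | 58 ; 9 | 70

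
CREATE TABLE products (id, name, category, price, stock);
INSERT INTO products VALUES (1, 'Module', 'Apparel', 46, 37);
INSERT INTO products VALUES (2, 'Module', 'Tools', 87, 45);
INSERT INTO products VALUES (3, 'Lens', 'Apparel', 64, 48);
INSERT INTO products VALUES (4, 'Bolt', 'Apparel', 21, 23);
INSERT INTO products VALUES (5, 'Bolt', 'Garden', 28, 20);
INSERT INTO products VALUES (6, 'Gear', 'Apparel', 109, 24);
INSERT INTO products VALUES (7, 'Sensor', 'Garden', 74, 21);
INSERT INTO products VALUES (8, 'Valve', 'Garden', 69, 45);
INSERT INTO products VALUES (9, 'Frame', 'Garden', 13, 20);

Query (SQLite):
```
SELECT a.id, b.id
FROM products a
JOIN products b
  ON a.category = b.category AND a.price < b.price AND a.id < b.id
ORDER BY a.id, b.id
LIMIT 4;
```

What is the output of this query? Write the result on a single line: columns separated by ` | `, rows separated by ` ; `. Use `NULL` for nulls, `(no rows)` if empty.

Pairs (a,b) with same category, a.price < b.price, a.id < b.id.
category groups: Apparel:{1,3,4,6} Garden:{5,7,8,9} Tools:{2}
Ordered by (a.id, b.id); first 4.

1 | 3 ; 1 | 6 ; 3 | 6 ; 4 | 6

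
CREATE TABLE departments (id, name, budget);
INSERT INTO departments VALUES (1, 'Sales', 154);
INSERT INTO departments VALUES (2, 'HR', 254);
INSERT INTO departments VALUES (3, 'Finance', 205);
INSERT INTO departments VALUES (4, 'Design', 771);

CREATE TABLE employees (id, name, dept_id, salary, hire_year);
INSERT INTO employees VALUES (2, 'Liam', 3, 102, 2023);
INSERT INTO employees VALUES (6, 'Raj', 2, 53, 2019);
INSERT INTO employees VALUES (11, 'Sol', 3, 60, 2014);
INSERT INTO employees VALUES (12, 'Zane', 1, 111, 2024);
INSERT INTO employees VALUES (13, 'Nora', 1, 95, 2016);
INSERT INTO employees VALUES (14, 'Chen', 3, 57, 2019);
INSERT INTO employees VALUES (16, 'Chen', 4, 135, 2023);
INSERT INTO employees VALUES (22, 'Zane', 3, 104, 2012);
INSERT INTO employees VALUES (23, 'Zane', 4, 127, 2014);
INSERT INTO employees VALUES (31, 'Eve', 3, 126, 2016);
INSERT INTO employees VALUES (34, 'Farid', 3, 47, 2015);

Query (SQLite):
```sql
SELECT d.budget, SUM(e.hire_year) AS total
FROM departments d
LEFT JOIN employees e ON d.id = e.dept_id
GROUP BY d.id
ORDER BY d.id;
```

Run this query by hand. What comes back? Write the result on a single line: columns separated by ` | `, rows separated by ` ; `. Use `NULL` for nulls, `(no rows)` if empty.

154 | 4040 ; 254 | 2019 ; 205 | 12099 ; 771 | 4037

LEFT JOIN keeps every departments row; unmatched ones get NULL for employees columns.
Group by departments.id and compute SUM(e.hire_year). SUM over an all-NULL group is NULL.
  1: ids {12, 13} → SUM(e.hire_year)=4040
  2: ids {6} → SUM(e.hire_year)=2019
  3: ids {2, 11, 14, 22, 31, 34} → SUM(e.hire_year)=12099
  4: ids {16, 23} → SUM(e.hire_year)=4037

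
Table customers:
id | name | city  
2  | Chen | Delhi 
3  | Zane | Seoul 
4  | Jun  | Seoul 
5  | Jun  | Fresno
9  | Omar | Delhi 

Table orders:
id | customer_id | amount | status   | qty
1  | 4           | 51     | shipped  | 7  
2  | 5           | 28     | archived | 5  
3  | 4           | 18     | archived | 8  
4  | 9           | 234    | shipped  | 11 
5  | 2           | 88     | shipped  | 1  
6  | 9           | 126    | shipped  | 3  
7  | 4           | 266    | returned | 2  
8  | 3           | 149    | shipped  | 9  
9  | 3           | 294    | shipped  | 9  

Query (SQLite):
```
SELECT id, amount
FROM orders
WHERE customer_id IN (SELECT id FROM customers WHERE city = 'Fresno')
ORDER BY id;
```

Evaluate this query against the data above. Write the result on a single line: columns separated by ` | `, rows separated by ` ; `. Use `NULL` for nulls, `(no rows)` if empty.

2 | 28

Inner query: customers.id where city = 'Fresno'.
Outer: keep orders rows whose customer_id is in that set.
Inner query → {5}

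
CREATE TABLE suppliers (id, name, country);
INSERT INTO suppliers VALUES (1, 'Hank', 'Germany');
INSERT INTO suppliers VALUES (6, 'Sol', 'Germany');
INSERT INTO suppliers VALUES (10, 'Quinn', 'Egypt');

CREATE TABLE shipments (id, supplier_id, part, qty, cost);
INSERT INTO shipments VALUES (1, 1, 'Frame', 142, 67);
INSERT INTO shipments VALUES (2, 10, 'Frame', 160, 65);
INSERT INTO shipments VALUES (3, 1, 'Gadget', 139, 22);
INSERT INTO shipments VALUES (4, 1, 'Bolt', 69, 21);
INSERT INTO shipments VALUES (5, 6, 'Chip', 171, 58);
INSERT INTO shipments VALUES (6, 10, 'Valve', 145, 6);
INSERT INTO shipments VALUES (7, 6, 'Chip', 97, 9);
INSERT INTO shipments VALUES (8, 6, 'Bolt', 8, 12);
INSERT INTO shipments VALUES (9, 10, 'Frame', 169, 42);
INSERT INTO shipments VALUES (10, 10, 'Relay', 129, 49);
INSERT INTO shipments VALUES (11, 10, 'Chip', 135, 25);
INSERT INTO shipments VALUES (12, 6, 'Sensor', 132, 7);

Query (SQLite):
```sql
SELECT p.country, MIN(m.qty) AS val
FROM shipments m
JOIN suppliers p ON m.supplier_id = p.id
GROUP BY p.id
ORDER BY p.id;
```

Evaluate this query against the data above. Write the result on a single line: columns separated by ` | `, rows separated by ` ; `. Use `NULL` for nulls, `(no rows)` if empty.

Join each shipments row to its suppliers via supplier_id.
Group joined rows by suppliers.id; compute MIN(m.qty) per group.
  1: ids {1, 3, 4} → MIN(m.qty)=69
  6: ids {5, 7, 8, 12} → MIN(m.qty)=8
  10: ids {2, 6, 9, 10, 11} → MIN(m.qty)=129

Germany | 69 ; Germany | 8 ; Egypt | 129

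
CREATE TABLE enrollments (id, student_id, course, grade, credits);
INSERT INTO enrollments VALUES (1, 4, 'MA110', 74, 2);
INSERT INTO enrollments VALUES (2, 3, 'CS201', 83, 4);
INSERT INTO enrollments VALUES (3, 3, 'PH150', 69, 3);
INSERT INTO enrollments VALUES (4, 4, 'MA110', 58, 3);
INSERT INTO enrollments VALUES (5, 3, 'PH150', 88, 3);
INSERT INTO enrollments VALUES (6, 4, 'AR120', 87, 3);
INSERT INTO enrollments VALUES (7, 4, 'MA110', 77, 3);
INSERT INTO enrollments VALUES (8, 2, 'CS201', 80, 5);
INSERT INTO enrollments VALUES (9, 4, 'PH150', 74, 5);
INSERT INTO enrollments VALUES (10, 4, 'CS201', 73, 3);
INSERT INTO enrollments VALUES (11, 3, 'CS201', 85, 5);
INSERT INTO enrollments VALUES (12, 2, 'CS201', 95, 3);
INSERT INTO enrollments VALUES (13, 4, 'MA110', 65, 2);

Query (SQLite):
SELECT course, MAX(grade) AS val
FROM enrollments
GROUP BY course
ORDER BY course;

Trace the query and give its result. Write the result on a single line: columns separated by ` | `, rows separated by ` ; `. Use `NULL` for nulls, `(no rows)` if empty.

Partition enrollments by course; compute MAX(grade) within each group.
  AR120: ids {6} → MAX(grade)=87
  CS201: ids {2, 8, 10, 11, 12} → MAX(grade)=95
  MA110: ids {1, 4, 7, 13} → MAX(grade)=77
  PH150: ids {3, 5, 9} → MAX(grade)=88

AR120 | 87 ; CS201 | 95 ; MA110 | 77 ; PH150 | 88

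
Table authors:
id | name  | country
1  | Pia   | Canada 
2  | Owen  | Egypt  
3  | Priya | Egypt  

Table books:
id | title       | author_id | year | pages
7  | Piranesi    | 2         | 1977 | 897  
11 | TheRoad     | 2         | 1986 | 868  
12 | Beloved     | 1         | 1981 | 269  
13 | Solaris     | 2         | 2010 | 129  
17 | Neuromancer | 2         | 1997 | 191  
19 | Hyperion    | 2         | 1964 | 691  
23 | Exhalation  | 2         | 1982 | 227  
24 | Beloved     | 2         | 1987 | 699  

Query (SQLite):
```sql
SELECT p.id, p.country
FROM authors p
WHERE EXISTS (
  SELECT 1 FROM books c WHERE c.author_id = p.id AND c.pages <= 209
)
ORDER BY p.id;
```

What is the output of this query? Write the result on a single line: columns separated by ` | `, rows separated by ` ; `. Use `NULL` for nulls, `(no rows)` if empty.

2 | Egypt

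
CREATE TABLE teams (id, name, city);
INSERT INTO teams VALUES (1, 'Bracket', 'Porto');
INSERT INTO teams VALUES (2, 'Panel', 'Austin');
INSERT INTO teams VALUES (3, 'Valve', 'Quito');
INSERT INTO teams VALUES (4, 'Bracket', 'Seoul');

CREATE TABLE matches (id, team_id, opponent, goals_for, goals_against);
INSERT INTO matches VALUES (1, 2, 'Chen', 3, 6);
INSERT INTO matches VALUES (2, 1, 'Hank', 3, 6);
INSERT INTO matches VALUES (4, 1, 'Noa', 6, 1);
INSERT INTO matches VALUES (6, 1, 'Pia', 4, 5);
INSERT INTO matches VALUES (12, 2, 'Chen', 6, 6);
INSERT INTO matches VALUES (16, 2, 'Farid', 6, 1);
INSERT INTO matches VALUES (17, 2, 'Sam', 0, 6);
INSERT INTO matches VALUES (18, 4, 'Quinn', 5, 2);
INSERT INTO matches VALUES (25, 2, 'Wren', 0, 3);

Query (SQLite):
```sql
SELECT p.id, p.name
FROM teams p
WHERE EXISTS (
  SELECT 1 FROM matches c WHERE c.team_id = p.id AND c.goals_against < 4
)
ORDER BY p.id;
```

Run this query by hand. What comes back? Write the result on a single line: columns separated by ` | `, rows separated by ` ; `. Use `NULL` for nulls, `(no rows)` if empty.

1 | Bracket ; 2 | Panel ; 4 | Bracket

For each teams row, check whether any matches with matching team_id has goals_against < 4.
Keep rows where that is true.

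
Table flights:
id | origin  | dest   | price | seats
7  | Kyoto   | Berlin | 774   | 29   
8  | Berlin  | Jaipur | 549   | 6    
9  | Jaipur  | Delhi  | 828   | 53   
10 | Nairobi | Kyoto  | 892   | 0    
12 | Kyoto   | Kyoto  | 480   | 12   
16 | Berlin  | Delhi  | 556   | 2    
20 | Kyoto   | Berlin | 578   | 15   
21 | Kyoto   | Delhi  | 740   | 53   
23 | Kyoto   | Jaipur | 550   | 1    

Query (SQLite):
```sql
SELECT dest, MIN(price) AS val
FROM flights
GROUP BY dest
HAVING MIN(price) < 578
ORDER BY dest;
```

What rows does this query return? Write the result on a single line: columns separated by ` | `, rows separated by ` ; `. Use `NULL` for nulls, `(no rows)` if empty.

Partition flights by dest; compute MIN(price) within each group.
HAVING: keep groups where MIN(price) < 578.
  Berlin: ids {7, 20} → MIN(price)=578
  Delhi: ids {9, 16, 21} → MIN(price)=556
  Jaipur: ids {8, 23} → MIN(price)=549
  Kyoto: ids {10, 12} → MIN(price)=480

Delhi | 556 ; Jaipur | 549 ; Kyoto | 480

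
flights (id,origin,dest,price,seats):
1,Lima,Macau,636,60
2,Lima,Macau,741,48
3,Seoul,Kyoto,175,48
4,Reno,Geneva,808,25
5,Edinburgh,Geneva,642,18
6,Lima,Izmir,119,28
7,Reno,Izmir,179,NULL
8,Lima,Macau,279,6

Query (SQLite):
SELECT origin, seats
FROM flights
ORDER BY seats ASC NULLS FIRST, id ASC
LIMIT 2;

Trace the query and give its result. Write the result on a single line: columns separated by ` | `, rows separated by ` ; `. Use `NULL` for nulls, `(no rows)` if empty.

Reno | NULL ; Lima | 6

Sort by seats asc, tiebreak id asc: (NULL, id=7), (6, id=8), (18, id=5), (25, id=4), (28, id=6) …. Take first 2.
NULLS FIRST: NULL seats rows go before all non-NULL rows (among themselves ordered by id asc).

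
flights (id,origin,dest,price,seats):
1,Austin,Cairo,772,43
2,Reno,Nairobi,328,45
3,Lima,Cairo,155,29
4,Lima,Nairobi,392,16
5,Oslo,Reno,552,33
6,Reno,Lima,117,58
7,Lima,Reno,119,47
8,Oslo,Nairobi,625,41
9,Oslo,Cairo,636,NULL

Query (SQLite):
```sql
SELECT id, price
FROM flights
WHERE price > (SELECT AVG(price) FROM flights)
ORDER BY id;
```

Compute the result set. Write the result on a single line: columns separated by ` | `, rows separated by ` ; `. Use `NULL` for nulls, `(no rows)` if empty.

1 | 772 ; 5 | 552 ; 8 | 625 ; 9 | 636

Scalar subquery: AVG(price) over all flights rows = 410.666667 (≈; comparison uses full precision).
Keep rows where price > that value.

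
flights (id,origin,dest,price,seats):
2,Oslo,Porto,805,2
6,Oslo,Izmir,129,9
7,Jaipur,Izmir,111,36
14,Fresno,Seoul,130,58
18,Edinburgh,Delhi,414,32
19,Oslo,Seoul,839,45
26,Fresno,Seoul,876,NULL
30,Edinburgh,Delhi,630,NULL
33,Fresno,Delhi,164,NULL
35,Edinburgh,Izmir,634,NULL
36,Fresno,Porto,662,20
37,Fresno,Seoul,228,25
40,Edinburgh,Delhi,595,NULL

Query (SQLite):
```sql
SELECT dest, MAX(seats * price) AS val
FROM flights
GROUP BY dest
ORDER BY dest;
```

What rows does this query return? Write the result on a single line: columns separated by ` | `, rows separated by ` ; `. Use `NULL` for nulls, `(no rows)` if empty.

Delhi | 13248 ; Izmir | 3996 ; Porto | 13240 ; Seoul | 37755

For each row compute seats * price.
Group by dest; take MAX of the expression per group.
  Delhi: ids {18, 30, 33, 40} → MAX(seats * price)=13248
  Izmir: ids {6, 7, 35} → MAX(seats * price)=3996
  Porto: ids {2, 36} → MAX(seats * price)=13240
  Seoul: ids {14, 19, 26, 37} → MAX(seats * price)=37755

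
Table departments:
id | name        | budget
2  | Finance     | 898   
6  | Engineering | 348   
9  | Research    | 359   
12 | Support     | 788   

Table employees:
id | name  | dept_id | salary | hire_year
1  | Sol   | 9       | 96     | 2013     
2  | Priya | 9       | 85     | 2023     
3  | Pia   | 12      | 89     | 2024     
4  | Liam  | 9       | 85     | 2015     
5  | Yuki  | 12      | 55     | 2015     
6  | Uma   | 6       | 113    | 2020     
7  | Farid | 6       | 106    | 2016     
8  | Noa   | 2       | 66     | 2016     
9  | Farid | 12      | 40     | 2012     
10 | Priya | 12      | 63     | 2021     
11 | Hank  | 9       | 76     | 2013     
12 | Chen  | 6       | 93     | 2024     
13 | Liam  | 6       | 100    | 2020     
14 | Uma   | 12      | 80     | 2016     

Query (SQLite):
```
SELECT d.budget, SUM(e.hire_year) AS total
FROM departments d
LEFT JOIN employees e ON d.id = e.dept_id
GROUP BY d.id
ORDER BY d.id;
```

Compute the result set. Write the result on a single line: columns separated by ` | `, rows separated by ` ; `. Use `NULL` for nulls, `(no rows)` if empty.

898 | 2016 ; 348 | 8080 ; 359 | 8064 ; 788 | 10088

LEFT JOIN keeps every departments row; unmatched ones get NULL for employees columns.
Group by departments.id and compute SUM(e.hire_year). SUM over an all-NULL group is NULL.
  2: ids {8} → SUM(e.hire_year)=2016
  6: ids {6, 7, 12, 13} → SUM(e.hire_year)=8080
  9: ids {1, 2, 4, 11} → SUM(e.hire_year)=8064
  12: ids {3, 5, 9, 10, 14} → SUM(e.hire_year)=10088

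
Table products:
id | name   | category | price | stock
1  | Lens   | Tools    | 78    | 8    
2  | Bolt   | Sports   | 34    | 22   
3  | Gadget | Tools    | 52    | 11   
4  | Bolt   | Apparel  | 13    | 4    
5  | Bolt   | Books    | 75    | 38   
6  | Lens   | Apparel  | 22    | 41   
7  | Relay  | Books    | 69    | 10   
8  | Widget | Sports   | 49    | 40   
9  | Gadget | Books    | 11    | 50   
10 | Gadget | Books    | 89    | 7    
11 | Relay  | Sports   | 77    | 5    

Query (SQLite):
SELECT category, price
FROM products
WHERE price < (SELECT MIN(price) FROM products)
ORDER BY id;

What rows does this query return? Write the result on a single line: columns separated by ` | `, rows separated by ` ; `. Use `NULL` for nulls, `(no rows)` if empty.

(no rows)

Scalar subquery: MIN(price) over all products rows = 11.
Keep rows where price < that value.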